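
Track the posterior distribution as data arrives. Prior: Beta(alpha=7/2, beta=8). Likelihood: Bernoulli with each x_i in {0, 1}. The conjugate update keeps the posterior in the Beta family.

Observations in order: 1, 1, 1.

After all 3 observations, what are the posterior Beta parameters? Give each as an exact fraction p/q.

alpha=13/2, beta=8

obs 1: x=1 → posterior Beta(9/2, 8)
obs 2: x=1 → posterior Beta(11/2, 8)
obs 3: x=1 → posterior Beta(13/2, 8)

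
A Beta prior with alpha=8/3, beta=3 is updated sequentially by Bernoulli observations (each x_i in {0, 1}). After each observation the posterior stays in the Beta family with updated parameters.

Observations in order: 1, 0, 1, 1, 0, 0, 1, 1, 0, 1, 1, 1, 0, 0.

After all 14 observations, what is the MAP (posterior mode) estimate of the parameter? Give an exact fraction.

obs 1: x=1 → posterior Beta(11/3, 3)
obs 2: x=0 → posterior Beta(11/3, 4)
obs 3: x=1 → posterior Beta(14/3, 4)
obs 4: x=1 → posterior Beta(17/3, 4)
obs 5: x=0 → posterior Beta(17/3, 5)
obs 6: x=0 → posterior Beta(17/3, 6)
obs 7: x=1 → posterior Beta(20/3, 6)
obs 8: x=1 → posterior Beta(23/3, 6)
obs 9: x=0 → posterior Beta(23/3, 7)
obs 10: x=1 → posterior Beta(26/3, 7)
obs 11: x=1 → posterior Beta(29/3, 7)
obs 12: x=1 → posterior Beta(32/3, 7)
obs 13: x=0 → posterior Beta(32/3, 8)
obs 14: x=0 → posterior Beta(32/3, 9)

29/53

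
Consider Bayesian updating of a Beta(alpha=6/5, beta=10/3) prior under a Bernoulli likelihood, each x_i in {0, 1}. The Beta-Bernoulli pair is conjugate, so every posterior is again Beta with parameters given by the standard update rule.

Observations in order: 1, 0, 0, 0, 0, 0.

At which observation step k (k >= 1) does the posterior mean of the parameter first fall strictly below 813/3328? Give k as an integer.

obs 1: x=1 → posterior Beta(11/5, 10/3)
obs 2: x=0 → posterior Beta(11/5, 13/3)
obs 3: x=0 → posterior Beta(11/5, 16/3)
obs 4: x=0 → posterior Beta(11/5, 19/3)
obs 5: x=0 → posterior Beta(11/5, 22/3)
obs 6: x=0 → posterior Beta(11/5, 25/3)

k = 5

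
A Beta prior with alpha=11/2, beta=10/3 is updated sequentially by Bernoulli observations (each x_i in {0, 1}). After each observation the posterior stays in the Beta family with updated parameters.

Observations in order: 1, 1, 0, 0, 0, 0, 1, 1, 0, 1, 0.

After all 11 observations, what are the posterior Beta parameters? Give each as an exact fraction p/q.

alpha=21/2, beta=28/3

obs 1: x=1 → posterior Beta(13/2, 10/3)
obs 2: x=1 → posterior Beta(15/2, 10/3)
obs 3: x=0 → posterior Beta(15/2, 13/3)
obs 4: x=0 → posterior Beta(15/2, 16/3)
obs 5: x=0 → posterior Beta(15/2, 19/3)
obs 6: x=0 → posterior Beta(15/2, 22/3)
obs 7: x=1 → posterior Beta(17/2, 22/3)
obs 8: x=1 → posterior Beta(19/2, 22/3)
obs 9: x=0 → posterior Beta(19/2, 25/3)
obs 10: x=1 → posterior Beta(21/2, 25/3)
obs 11: x=0 → posterior Beta(21/2, 28/3)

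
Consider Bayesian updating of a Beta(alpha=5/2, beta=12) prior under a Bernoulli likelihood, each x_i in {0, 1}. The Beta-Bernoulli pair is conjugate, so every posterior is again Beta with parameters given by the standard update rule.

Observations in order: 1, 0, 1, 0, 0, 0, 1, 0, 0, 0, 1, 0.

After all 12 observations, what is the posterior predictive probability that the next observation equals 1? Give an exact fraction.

obs 1: x=1 → posterior Beta(7/2, 12)
obs 2: x=0 → posterior Beta(7/2, 13)
obs 3: x=1 → posterior Beta(9/2, 13)
obs 4: x=0 → posterior Beta(9/2, 14)
obs 5: x=0 → posterior Beta(9/2, 15)
obs 6: x=0 → posterior Beta(9/2, 16)
obs 7: x=1 → posterior Beta(11/2, 16)
obs 8: x=0 → posterior Beta(11/2, 17)
obs 9: x=0 → posterior Beta(11/2, 18)
obs 10: x=0 → posterior Beta(11/2, 19)
obs 11: x=1 → posterior Beta(13/2, 19)
obs 12: x=0 → posterior Beta(13/2, 20)

13/53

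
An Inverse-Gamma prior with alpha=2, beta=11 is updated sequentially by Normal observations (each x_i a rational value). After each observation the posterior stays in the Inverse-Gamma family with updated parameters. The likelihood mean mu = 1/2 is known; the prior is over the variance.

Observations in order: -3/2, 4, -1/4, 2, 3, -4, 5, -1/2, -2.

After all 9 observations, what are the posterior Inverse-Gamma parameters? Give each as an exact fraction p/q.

alpha=13/2, beta=1521/32

obs 1: x=-3/2 → posterior Inverse-Gamma(5/2, 13)
obs 2: x=4 → posterior Inverse-Gamma(3, 153/8)
obs 3: x=-1/4 → posterior Inverse-Gamma(7/2, 621/32)
obs 4: x=2 → posterior Inverse-Gamma(4, 657/32)
obs 5: x=3 → posterior Inverse-Gamma(9/2, 757/32)
obs 6: x=-4 → posterior Inverse-Gamma(5, 1081/32)
obs 7: x=5 → posterior Inverse-Gamma(11/2, 1405/32)
obs 8: x=-1/2 → posterior Inverse-Gamma(6, 1421/32)
obs 9: x=-2 → posterior Inverse-Gamma(13/2, 1521/32)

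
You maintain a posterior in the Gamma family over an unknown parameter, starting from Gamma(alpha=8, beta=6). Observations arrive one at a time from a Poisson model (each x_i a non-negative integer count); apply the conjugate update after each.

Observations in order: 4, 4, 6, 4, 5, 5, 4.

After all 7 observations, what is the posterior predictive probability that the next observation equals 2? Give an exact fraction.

obs 1: x=4 → posterior Gamma(12, 7)
obs 2: x=4 → posterior Gamma(16, 8)
obs 3: x=6 → posterior Gamma(22, 9)
obs 4: x=4 → posterior Gamma(26, 10)
obs 5: x=5 → posterior Gamma(31, 11)
obs 6: x=5 → posterior Gamma(36, 12)
obs 7: x=4 → posterior Gamma(40, 13)

74043672857328946415633779916474732091585108205/343018471329624281872768689540746819724875137024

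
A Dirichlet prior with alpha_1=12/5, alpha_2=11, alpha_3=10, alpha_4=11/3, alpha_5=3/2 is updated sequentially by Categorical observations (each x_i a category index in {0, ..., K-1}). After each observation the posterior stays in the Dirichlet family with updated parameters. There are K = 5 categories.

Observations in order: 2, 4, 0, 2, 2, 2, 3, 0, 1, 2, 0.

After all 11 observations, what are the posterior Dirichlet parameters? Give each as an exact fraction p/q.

alpha_1=27/5, alpha_2=12, alpha_3=15, alpha_4=14/3, alpha_5=5/2

obs 1: x=2 → posterior Dirichlet(12/5, 11, 11, 11/3, 3/2)
obs 2: x=4 → posterior Dirichlet(12/5, 11, 11, 11/3, 5/2)
obs 3: x=0 → posterior Dirichlet(17/5, 11, 11, 11/3, 5/2)
obs 4: x=2 → posterior Dirichlet(17/5, 11, 12, 11/3, 5/2)
obs 5: x=2 → posterior Dirichlet(17/5, 11, 13, 11/3, 5/2)
obs 6: x=2 → posterior Dirichlet(17/5, 11, 14, 11/3, 5/2)
obs 7: x=3 → posterior Dirichlet(17/5, 11, 14, 14/3, 5/2)
obs 8: x=0 → posterior Dirichlet(22/5, 11, 14, 14/3, 5/2)
obs 9: x=1 → posterior Dirichlet(22/5, 12, 14, 14/3, 5/2)
obs 10: x=2 → posterior Dirichlet(22/5, 12, 15, 14/3, 5/2)
obs 11: x=0 → posterior Dirichlet(27/5, 12, 15, 14/3, 5/2)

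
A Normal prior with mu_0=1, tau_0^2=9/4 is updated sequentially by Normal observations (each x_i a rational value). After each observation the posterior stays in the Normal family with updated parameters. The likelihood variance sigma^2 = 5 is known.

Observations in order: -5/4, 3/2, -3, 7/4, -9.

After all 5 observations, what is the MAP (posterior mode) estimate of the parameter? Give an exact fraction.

-14/13

obs 1: x=-5/4 → posterior Normal(35/116, 45/29)
obs 2: x=3/2 → posterior Normal(89/152, 45/38)
obs 3: x=-3 → posterior Normal(-19/188, 45/47)
obs 4: x=7/4 → posterior Normal(11/56, 45/56)
obs 5: x=-9 → posterior Normal(-14/13, 9/13)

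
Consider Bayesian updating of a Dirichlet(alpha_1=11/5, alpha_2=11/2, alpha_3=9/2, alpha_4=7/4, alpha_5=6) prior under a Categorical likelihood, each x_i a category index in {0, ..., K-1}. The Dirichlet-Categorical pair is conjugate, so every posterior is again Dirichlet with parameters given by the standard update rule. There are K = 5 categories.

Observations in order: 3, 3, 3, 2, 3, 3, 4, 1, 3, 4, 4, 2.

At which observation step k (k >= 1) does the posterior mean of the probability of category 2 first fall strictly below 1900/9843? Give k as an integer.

k = 9

obs 1: x=3 → posterior Dirichlet(11/5, 11/2, 9/2, 11/4, 6)
obs 2: x=3 → posterior Dirichlet(11/5, 11/2, 9/2, 15/4, 6)
obs 3: x=3 → posterior Dirichlet(11/5, 11/2, 9/2, 19/4, 6)
obs 4: x=2 → posterior Dirichlet(11/5, 11/2, 11/2, 19/4, 6)
obs 5: x=3 → posterior Dirichlet(11/5, 11/2, 11/2, 23/4, 6)
obs 6: x=3 → posterior Dirichlet(11/5, 11/2, 11/2, 27/4, 6)
obs 7: x=4 → posterior Dirichlet(11/5, 11/2, 11/2, 27/4, 7)
obs 8: x=1 → posterior Dirichlet(11/5, 13/2, 11/2, 27/4, 7)
obs 9: x=3 → posterior Dirichlet(11/5, 13/2, 11/2, 31/4, 7)
obs 10: x=4 → posterior Dirichlet(11/5, 13/2, 11/2, 31/4, 8)
obs 11: x=4 → posterior Dirichlet(11/5, 13/2, 11/2, 31/4, 9)
obs 12: x=2 → posterior Dirichlet(11/5, 13/2, 13/2, 31/4, 9)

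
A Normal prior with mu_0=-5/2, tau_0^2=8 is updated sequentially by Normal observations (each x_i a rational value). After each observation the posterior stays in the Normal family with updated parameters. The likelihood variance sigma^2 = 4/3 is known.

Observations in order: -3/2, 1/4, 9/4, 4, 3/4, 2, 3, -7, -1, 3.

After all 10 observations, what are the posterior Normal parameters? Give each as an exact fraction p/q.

mu_0=32/61, tau_0^2=8/61

obs 1: x=-3/2 → posterior Normal(-23/14, 8/7)
obs 2: x=1/4 → posterior Normal(-10/13, 8/13)
obs 3: x=9/4 → posterior Normal(7/38, 8/19)
obs 4: x=4 → posterior Normal(11/10, 8/25)
obs 5: x=3/4 → posterior Normal(32/31, 8/31)
obs 6: x=2 → posterior Normal(44/37, 8/37)
obs 7: x=3 → posterior Normal(62/43, 8/43)
obs 8: x=-7 → posterior Normal(20/49, 8/49)
obs 9: x=-1 → posterior Normal(14/55, 8/55)
obs 10: x=3 → posterior Normal(32/61, 8/61)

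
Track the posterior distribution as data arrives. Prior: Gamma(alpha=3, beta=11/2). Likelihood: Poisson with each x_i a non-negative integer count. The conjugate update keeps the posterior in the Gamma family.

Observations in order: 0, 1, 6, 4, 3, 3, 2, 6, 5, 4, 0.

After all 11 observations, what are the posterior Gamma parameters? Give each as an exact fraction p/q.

obs 1: x=0 → posterior Gamma(3, 13/2)
obs 2: x=1 → posterior Gamma(4, 15/2)
obs 3: x=6 → posterior Gamma(10, 17/2)
obs 4: x=4 → posterior Gamma(14, 19/2)
obs 5: x=3 → posterior Gamma(17, 21/2)
obs 6: x=3 → posterior Gamma(20, 23/2)
obs 7: x=2 → posterior Gamma(22, 25/2)
obs 8: x=6 → posterior Gamma(28, 27/2)
obs 9: x=5 → posterior Gamma(33, 29/2)
obs 10: x=4 → posterior Gamma(37, 31/2)
obs 11: x=0 → posterior Gamma(37, 33/2)

alpha=37, beta=33/2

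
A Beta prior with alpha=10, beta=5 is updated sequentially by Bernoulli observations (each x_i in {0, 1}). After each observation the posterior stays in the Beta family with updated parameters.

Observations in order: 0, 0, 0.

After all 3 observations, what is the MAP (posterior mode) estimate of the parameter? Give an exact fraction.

9/16

obs 1: x=0 → posterior Beta(10, 6)
obs 2: x=0 → posterior Beta(10, 7)
obs 3: x=0 → posterior Beta(10, 8)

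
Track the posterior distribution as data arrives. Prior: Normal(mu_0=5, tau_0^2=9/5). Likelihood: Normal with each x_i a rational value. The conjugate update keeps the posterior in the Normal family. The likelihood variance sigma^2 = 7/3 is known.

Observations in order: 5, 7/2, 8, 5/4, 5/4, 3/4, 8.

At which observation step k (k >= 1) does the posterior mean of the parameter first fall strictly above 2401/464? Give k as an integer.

k = 3

obs 1: x=5 → posterior Normal(5, 63/62)
obs 2: x=7/2 → posterior Normal(809/178, 63/89)
obs 3: x=8 → posterior Normal(1241/232, 63/116)
obs 4: x=5/4 → posterior Normal(2617/572, 63/143)
obs 5: x=5/4 → posterior Normal(344/85, 63/170)
obs 6: x=3/4 → posterior Normal(2833/788, 63/197)
obs 7: x=8 → posterior Normal(3697/896, 9/32)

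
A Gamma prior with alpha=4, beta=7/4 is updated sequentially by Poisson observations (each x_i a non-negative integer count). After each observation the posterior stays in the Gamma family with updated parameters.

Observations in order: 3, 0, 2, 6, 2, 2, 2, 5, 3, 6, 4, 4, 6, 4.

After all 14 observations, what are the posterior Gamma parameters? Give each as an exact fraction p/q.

alpha=53, beta=63/4

obs 1: x=3 → posterior Gamma(7, 11/4)
obs 2: x=0 → posterior Gamma(7, 15/4)
obs 3: x=2 → posterior Gamma(9, 19/4)
obs 4: x=6 → posterior Gamma(15, 23/4)
obs 5: x=2 → posterior Gamma(17, 27/4)
obs 6: x=2 → posterior Gamma(19, 31/4)
obs 7: x=2 → posterior Gamma(21, 35/4)
obs 8: x=5 → posterior Gamma(26, 39/4)
obs 9: x=3 → posterior Gamma(29, 43/4)
obs 10: x=6 → posterior Gamma(35, 47/4)
obs 11: x=4 → posterior Gamma(39, 51/4)
obs 12: x=4 → posterior Gamma(43, 55/4)
obs 13: x=6 → posterior Gamma(49, 59/4)
obs 14: x=4 → posterior Gamma(53, 63/4)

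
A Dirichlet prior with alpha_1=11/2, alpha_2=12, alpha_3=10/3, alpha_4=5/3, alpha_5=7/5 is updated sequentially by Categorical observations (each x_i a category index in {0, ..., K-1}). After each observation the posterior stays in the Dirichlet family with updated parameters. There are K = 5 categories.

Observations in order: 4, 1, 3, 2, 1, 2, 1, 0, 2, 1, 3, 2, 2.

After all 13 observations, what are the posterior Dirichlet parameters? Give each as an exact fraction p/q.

alpha_1=13/2, alpha_2=16, alpha_3=25/3, alpha_4=11/3, alpha_5=12/5

obs 1: x=4 → posterior Dirichlet(11/2, 12, 10/3, 5/3, 12/5)
obs 2: x=1 → posterior Dirichlet(11/2, 13, 10/3, 5/3, 12/5)
obs 3: x=3 → posterior Dirichlet(11/2, 13, 10/3, 8/3, 12/5)
obs 4: x=2 → posterior Dirichlet(11/2, 13, 13/3, 8/3, 12/5)
obs 5: x=1 → posterior Dirichlet(11/2, 14, 13/3, 8/3, 12/5)
obs 6: x=2 → posterior Dirichlet(11/2, 14, 16/3, 8/3, 12/5)
obs 7: x=1 → posterior Dirichlet(11/2, 15, 16/3, 8/3, 12/5)
obs 8: x=0 → posterior Dirichlet(13/2, 15, 16/3, 8/3, 12/5)
obs 9: x=2 → posterior Dirichlet(13/2, 15, 19/3, 8/3, 12/5)
obs 10: x=1 → posterior Dirichlet(13/2, 16, 19/3, 8/3, 12/5)
obs 11: x=3 → posterior Dirichlet(13/2, 16, 19/3, 11/3, 12/5)
obs 12: x=2 → posterior Dirichlet(13/2, 16, 22/3, 11/3, 12/5)
obs 13: x=2 → posterior Dirichlet(13/2, 16, 25/3, 11/3, 12/5)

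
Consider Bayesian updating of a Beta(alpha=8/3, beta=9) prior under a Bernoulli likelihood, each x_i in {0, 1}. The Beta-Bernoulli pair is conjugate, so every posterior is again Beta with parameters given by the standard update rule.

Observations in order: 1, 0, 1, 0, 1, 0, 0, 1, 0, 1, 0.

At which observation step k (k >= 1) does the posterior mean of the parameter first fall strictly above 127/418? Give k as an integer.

obs 1: x=1 → posterior Beta(11/3, 9)
obs 2: x=0 → posterior Beta(11/3, 10)
obs 3: x=1 → posterior Beta(14/3, 10)
obs 4: x=0 → posterior Beta(14/3, 11)
obs 5: x=1 → posterior Beta(17/3, 11)
obs 6: x=0 → posterior Beta(17/3, 12)
obs 7: x=0 → posterior Beta(17/3, 13)
obs 8: x=1 → posterior Beta(20/3, 13)
obs 9: x=0 → posterior Beta(20/3, 14)
obs 10: x=1 → posterior Beta(23/3, 14)
obs 11: x=0 → posterior Beta(23/3, 15)

k = 3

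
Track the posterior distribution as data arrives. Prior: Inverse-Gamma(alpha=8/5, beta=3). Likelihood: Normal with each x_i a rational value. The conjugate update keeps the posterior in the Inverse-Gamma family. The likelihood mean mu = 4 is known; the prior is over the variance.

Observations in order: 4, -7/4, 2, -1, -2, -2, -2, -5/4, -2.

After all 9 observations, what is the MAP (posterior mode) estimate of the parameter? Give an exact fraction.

obs 1: x=4 → posterior Inverse-Gamma(21/10, 3)
obs 2: x=-7/4 → posterior Inverse-Gamma(13/5, 625/32)
obs 3: x=2 → posterior Inverse-Gamma(31/10, 689/32)
obs 4: x=-1 → posterior Inverse-Gamma(18/5, 1089/32)
obs 5: x=-2 → posterior Inverse-Gamma(41/10, 1665/32)
obs 6: x=-2 → posterior Inverse-Gamma(23/5, 2241/32)
obs 7: x=-2 → posterior Inverse-Gamma(51/10, 2817/32)
obs 8: x=-5/4 → posterior Inverse-Gamma(28/5, 1629/16)
obs 9: x=-2 → posterior Inverse-Gamma(61/10, 1917/16)

135/8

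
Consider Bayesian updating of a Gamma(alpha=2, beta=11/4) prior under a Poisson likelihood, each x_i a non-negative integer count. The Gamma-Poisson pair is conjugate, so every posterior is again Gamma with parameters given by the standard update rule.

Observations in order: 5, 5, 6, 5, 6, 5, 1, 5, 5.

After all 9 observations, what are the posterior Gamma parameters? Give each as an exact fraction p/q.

obs 1: x=5 → posterior Gamma(7, 15/4)
obs 2: x=5 → posterior Gamma(12, 19/4)
obs 3: x=6 → posterior Gamma(18, 23/4)
obs 4: x=5 → posterior Gamma(23, 27/4)
obs 5: x=6 → posterior Gamma(29, 31/4)
obs 6: x=5 → posterior Gamma(34, 35/4)
obs 7: x=1 → posterior Gamma(35, 39/4)
obs 8: x=5 → posterior Gamma(40, 43/4)
obs 9: x=5 → posterior Gamma(45, 47/4)

alpha=45, beta=47/4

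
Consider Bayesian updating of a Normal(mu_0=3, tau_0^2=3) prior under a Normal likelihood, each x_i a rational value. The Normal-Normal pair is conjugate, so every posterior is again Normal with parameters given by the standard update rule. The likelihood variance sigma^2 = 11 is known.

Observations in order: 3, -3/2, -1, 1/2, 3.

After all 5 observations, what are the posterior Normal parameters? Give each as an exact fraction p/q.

obs 1: x=3 → posterior Normal(3, 33/14)
obs 2: x=-3/2 → posterior Normal(75/34, 33/17)
obs 3: x=-1 → posterior Normal(69/40, 33/20)
obs 4: x=1/2 → posterior Normal(36/23, 33/23)
obs 5: x=3 → posterior Normal(45/26, 33/26)

mu_0=45/26, tau_0^2=33/26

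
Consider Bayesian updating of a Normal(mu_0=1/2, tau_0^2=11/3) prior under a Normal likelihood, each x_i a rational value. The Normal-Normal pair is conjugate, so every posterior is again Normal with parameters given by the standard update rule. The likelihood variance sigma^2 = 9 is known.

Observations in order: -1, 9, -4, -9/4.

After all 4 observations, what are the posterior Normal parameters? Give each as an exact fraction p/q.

obs 1: x=-1 → posterior Normal(5/76, 99/38)
obs 2: x=9 → posterior Normal(29/14, 99/49)
obs 3: x=-4 → posterior Normal(23/24, 33/20)
obs 4: x=-9/4 → posterior Normal(131/284, 99/71)

mu_0=131/284, tau_0^2=99/71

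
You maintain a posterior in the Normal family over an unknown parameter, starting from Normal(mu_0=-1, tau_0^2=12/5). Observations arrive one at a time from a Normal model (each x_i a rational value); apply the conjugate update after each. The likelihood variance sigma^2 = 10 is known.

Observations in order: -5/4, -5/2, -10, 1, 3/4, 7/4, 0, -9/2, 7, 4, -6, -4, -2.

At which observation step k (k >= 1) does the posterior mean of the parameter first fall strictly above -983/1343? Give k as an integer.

k = 10

obs 1: x=-5/4 → posterior Normal(-65/62, 60/31)
obs 2: x=-5/2 → posterior Normal(-95/74, 60/37)
obs 3: x=-10 → posterior Normal(-5/2, 60/43)
obs 4: x=1 → posterior Normal(-29/14, 60/49)
obs 5: x=3/4 → posterior Normal(-97/55, 12/11)
obs 6: x=7/4 → posterior Normal(-173/122, 60/61)
obs 7: x=0 → posterior Normal(-173/134, 60/67)
obs 8: x=-9/2 → posterior Normal(-227/146, 60/73)
obs 9: x=7 → posterior Normal(-143/158, 60/79)
obs 10: x=4 → posterior Normal(-19/34, 12/17)
obs 11: x=-6 → posterior Normal(-167/182, 60/91)
obs 12: x=-4 → posterior Normal(-215/194, 60/97)
obs 13: x=-2 → posterior Normal(-239/206, 60/103)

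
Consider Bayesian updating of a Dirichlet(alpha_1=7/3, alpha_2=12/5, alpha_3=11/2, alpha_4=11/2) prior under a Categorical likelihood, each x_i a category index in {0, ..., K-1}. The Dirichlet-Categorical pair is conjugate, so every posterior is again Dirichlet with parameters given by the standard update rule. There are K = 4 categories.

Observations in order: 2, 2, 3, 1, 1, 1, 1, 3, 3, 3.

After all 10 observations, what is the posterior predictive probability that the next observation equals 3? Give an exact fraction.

285/772

obs 1: x=2 → posterior Dirichlet(7/3, 12/5, 13/2, 11/2)
obs 2: x=2 → posterior Dirichlet(7/3, 12/5, 15/2, 11/2)
obs 3: x=3 → posterior Dirichlet(7/3, 12/5, 15/2, 13/2)
obs 4: x=1 → posterior Dirichlet(7/3, 17/5, 15/2, 13/2)
obs 5: x=1 → posterior Dirichlet(7/3, 22/5, 15/2, 13/2)
obs 6: x=1 → posterior Dirichlet(7/3, 27/5, 15/2, 13/2)
obs 7: x=1 → posterior Dirichlet(7/3, 32/5, 15/2, 13/2)
obs 8: x=3 → posterior Dirichlet(7/3, 32/5, 15/2, 15/2)
obs 9: x=3 → posterior Dirichlet(7/3, 32/5, 15/2, 17/2)
obs 10: x=3 → posterior Dirichlet(7/3, 32/5, 15/2, 19/2)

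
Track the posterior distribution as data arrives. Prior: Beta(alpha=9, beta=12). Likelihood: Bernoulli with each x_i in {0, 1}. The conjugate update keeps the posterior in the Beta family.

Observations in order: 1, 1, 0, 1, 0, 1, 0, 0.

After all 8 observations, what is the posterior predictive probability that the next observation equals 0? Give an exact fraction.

obs 1: x=1 → posterior Beta(10, 12)
obs 2: x=1 → posterior Beta(11, 12)
obs 3: x=0 → posterior Beta(11, 13)
obs 4: x=1 → posterior Beta(12, 13)
obs 5: x=0 → posterior Beta(12, 14)
obs 6: x=1 → posterior Beta(13, 14)
obs 7: x=0 → posterior Beta(13, 15)
obs 8: x=0 → posterior Beta(13, 16)

16/29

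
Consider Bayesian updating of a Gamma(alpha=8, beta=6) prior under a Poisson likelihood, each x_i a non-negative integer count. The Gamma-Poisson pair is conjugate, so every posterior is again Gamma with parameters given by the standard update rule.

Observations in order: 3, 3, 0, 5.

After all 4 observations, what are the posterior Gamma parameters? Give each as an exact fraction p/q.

obs 1: x=3 → posterior Gamma(11, 7)
obs 2: x=3 → posterior Gamma(14, 8)
obs 3: x=0 → posterior Gamma(14, 9)
obs 4: x=5 → posterior Gamma(19, 10)

alpha=19, beta=10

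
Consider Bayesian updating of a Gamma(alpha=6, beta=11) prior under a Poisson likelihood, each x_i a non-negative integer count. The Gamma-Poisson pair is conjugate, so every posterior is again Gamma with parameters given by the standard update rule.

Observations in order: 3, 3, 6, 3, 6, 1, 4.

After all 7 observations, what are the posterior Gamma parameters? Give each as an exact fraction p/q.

obs 1: x=3 → posterior Gamma(9, 12)
obs 2: x=3 → posterior Gamma(12, 13)
obs 3: x=6 → posterior Gamma(18, 14)
obs 4: x=3 → posterior Gamma(21, 15)
obs 5: x=6 → posterior Gamma(27, 16)
obs 6: x=1 → posterior Gamma(28, 17)
obs 7: x=4 → posterior Gamma(32, 18)

alpha=32, beta=18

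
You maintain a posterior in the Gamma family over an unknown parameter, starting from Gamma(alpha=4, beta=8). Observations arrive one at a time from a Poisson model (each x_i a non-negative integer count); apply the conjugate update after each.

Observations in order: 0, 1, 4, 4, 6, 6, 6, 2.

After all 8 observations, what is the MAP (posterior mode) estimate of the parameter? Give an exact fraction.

2

obs 1: x=0 → posterior Gamma(4, 9)
obs 2: x=1 → posterior Gamma(5, 10)
obs 3: x=4 → posterior Gamma(9, 11)
obs 4: x=4 → posterior Gamma(13, 12)
obs 5: x=6 → posterior Gamma(19, 13)
obs 6: x=6 → posterior Gamma(25, 14)
obs 7: x=6 → posterior Gamma(31, 15)
obs 8: x=2 → posterior Gamma(33, 16)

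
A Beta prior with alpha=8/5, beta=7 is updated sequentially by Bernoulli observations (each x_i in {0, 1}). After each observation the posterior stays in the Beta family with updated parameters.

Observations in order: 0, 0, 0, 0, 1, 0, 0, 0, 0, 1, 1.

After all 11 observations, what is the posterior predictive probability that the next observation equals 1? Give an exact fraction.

23/98

obs 1: x=0 → posterior Beta(8/5, 8)
obs 2: x=0 → posterior Beta(8/5, 9)
obs 3: x=0 → posterior Beta(8/5, 10)
obs 4: x=0 → posterior Beta(8/5, 11)
obs 5: x=1 → posterior Beta(13/5, 11)
obs 6: x=0 → posterior Beta(13/5, 12)
obs 7: x=0 → posterior Beta(13/5, 13)
obs 8: x=0 → posterior Beta(13/5, 14)
obs 9: x=0 → posterior Beta(13/5, 15)
obs 10: x=1 → posterior Beta(18/5, 15)
obs 11: x=1 → posterior Beta(23/5, 15)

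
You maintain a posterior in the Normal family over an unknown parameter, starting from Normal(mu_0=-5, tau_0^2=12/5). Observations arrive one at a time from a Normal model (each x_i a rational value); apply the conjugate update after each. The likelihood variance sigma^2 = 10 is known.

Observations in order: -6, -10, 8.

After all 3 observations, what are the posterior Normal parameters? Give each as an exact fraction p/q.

obs 1: x=-6 → posterior Normal(-161/31, 60/31)
obs 2: x=-10 → posterior Normal(-221/37, 60/37)
obs 3: x=8 → posterior Normal(-173/43, 60/43)

mu_0=-173/43, tau_0^2=60/43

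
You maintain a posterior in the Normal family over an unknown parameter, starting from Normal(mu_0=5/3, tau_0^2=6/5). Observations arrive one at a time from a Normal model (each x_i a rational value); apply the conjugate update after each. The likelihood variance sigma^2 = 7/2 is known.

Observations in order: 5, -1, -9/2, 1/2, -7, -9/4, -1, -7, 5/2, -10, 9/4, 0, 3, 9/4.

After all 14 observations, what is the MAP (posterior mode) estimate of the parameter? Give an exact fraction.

obs 1: x=5 → posterior Normal(355/141, 42/47)
obs 2: x=-1 → posterior Normal(319/177, 42/59)
obs 3: x=-9/2 → posterior Normal(157/213, 42/71)
obs 4: x=1/2 → posterior Normal(175/249, 42/83)
obs 5: x=-7 → posterior Normal(-77/285, 42/95)
obs 6: x=-9/4 → posterior Normal(-158/321, 42/107)
obs 7: x=-1 → posterior Normal(-194/357, 6/17)
obs 8: x=-7 → posterior Normal(-446/393, 42/131)
obs 9: x=5/2 → posterior Normal(-356/429, 42/143)
obs 10: x=-10 → posterior Normal(-716/465, 42/155)
obs 11: x=9/4 → posterior Normal(-635/501, 42/167)
obs 12: x=0 → posterior Normal(-635/537, 42/179)
obs 13: x=3 → posterior Normal(-527/573, 42/191)
obs 14: x=9/4 → posterior Normal(-446/609, 6/29)

-446/609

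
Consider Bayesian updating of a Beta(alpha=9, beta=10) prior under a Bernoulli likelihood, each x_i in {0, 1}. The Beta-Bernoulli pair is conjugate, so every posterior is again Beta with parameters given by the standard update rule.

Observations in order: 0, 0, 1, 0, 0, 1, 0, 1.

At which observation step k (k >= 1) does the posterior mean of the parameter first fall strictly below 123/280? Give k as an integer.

k = 2

obs 1: x=0 → posterior Beta(9, 11)
obs 2: x=0 → posterior Beta(9, 12)
obs 3: x=1 → posterior Beta(10, 12)
obs 4: x=0 → posterior Beta(10, 13)
obs 5: x=0 → posterior Beta(10, 14)
obs 6: x=1 → posterior Beta(11, 14)
obs 7: x=0 → posterior Beta(11, 15)
obs 8: x=1 → posterior Beta(12, 15)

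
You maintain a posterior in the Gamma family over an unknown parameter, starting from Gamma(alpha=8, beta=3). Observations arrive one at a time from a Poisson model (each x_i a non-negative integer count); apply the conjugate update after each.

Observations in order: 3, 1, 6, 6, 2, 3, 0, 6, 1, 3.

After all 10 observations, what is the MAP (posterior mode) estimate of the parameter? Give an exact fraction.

38/13

obs 1: x=3 → posterior Gamma(11, 4)
obs 2: x=1 → posterior Gamma(12, 5)
obs 3: x=6 → posterior Gamma(18, 6)
obs 4: x=6 → posterior Gamma(24, 7)
obs 5: x=2 → posterior Gamma(26, 8)
obs 6: x=3 → posterior Gamma(29, 9)
obs 7: x=0 → posterior Gamma(29, 10)
obs 8: x=6 → posterior Gamma(35, 11)
obs 9: x=1 → posterior Gamma(36, 12)
obs 10: x=3 → posterior Gamma(39, 13)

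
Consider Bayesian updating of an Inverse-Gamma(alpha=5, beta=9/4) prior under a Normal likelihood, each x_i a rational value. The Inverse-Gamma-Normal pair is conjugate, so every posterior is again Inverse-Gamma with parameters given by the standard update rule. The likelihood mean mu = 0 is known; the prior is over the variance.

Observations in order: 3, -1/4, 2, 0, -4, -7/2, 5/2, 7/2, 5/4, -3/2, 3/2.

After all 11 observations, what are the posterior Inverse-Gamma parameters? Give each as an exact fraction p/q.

obs 1: x=3 → posterior Inverse-Gamma(11/2, 27/4)
obs 2: x=-1/4 → posterior Inverse-Gamma(6, 217/32)
obs 3: x=2 → posterior Inverse-Gamma(13/2, 281/32)
obs 4: x=0 → posterior Inverse-Gamma(7, 281/32)
obs 5: x=-4 → posterior Inverse-Gamma(15/2, 537/32)
obs 6: x=-7/2 → posterior Inverse-Gamma(8, 733/32)
obs 7: x=5/2 → posterior Inverse-Gamma(17/2, 833/32)
obs 8: x=7/2 → posterior Inverse-Gamma(9, 1029/32)
obs 9: x=5/4 → posterior Inverse-Gamma(19/2, 527/16)
obs 10: x=-3/2 → posterior Inverse-Gamma(10, 545/16)
obs 11: x=3/2 → posterior Inverse-Gamma(21/2, 563/16)

alpha=21/2, beta=563/16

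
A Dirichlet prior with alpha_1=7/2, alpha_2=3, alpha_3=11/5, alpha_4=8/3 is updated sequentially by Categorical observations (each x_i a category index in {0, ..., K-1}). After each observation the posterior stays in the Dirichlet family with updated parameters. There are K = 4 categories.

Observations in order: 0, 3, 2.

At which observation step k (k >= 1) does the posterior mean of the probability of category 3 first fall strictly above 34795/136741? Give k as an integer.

k = 2

obs 1: x=0 → posterior Dirichlet(9/2, 3, 11/5, 8/3)
obs 2: x=3 → posterior Dirichlet(9/2, 3, 11/5, 11/3)
obs 3: x=2 → posterior Dirichlet(9/2, 3, 16/5, 11/3)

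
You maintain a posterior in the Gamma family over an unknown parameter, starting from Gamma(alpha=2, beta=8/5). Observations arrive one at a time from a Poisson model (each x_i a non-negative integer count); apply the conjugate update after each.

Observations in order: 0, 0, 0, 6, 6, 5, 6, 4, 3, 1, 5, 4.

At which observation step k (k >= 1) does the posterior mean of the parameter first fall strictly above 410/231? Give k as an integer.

obs 1: x=0 → posterior Gamma(2, 13/5)
obs 2: x=0 → posterior Gamma(2, 18/5)
obs 3: x=0 → posterior Gamma(2, 23/5)
obs 4: x=6 → posterior Gamma(8, 28/5)
obs 5: x=6 → posterior Gamma(14, 33/5)
obs 6: x=5 → posterior Gamma(19, 38/5)
obs 7: x=6 → posterior Gamma(25, 43/5)
obs 8: x=4 → posterior Gamma(29, 48/5)
obs 9: x=3 → posterior Gamma(32, 53/5)
obs 10: x=1 → posterior Gamma(33, 58/5)
obs 11: x=5 → posterior Gamma(38, 63/5)
obs 12: x=4 → posterior Gamma(42, 68/5)

k = 5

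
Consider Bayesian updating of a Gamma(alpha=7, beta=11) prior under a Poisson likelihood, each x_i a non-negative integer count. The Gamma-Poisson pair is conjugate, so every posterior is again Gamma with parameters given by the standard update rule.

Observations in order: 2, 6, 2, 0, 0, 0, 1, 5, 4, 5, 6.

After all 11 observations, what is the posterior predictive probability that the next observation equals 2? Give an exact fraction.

obs 1: x=2 → posterior Gamma(9, 12)
obs 2: x=6 → posterior Gamma(15, 13)
obs 3: x=2 → posterior Gamma(17, 14)
obs 4: x=0 → posterior Gamma(17, 15)
obs 5: x=0 → posterior Gamma(17, 16)
obs 6: x=0 → posterior Gamma(17, 17)
obs 7: x=1 → posterior Gamma(18, 18)
obs 8: x=5 → posterior Gamma(23, 19)
obs 9: x=4 → posterior Gamma(27, 20)
obs 10: x=5 → posterior Gamma(32, 21)
obs 11: x=6 → posterior Gamma(38, 22)

761868607880497793230045571988138517822070316255412224/2945190837423705167875564697729320458241471826430830401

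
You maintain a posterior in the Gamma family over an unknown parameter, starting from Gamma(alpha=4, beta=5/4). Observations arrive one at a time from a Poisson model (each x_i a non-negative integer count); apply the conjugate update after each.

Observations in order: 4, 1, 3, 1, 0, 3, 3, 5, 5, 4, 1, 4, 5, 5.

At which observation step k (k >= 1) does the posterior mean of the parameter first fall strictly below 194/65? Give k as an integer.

k = 2

obs 1: x=4 → posterior Gamma(8, 9/4)
obs 2: x=1 → posterior Gamma(9, 13/4)
obs 3: x=3 → posterior Gamma(12, 17/4)
obs 4: x=1 → posterior Gamma(13, 21/4)
obs 5: x=0 → posterior Gamma(13, 25/4)
obs 6: x=3 → posterior Gamma(16, 29/4)
obs 7: x=3 → posterior Gamma(19, 33/4)
obs 8: x=5 → posterior Gamma(24, 37/4)
obs 9: x=5 → posterior Gamma(29, 41/4)
obs 10: x=4 → posterior Gamma(33, 45/4)
obs 11: x=1 → posterior Gamma(34, 49/4)
obs 12: x=4 → posterior Gamma(38, 53/4)
obs 13: x=5 → posterior Gamma(43, 57/4)
obs 14: x=5 → posterior Gamma(48, 61/4)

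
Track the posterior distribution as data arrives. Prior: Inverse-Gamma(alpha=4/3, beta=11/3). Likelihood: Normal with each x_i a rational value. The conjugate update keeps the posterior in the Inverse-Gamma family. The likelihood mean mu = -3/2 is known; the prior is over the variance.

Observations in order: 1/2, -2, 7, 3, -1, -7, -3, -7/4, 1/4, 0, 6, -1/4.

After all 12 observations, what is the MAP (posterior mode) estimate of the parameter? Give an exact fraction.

9601/800

obs 1: x=1/2 → posterior Inverse-Gamma(11/6, 17/3)
obs 2: x=-2 → posterior Inverse-Gamma(7/3, 139/24)
obs 3: x=7 → posterior Inverse-Gamma(17/6, 503/12)
obs 4: x=3 → posterior Inverse-Gamma(10/3, 1249/24)
obs 5: x=-1 → posterior Inverse-Gamma(23/6, 313/6)
obs 6: x=-7 → posterior Inverse-Gamma(13/3, 1615/24)
obs 7: x=-3 → posterior Inverse-Gamma(29/6, 821/12)
obs 8: x=-7/4 → posterior Inverse-Gamma(16/3, 6571/96)
obs 9: x=1/4 → posterior Inverse-Gamma(35/6, 3359/48)
obs 10: x=0 → posterior Inverse-Gamma(19/3, 3413/48)
obs 11: x=6 → posterior Inverse-Gamma(41/6, 4763/48)
obs 12: x=-1/4 → posterior Inverse-Gamma(22/3, 9601/96)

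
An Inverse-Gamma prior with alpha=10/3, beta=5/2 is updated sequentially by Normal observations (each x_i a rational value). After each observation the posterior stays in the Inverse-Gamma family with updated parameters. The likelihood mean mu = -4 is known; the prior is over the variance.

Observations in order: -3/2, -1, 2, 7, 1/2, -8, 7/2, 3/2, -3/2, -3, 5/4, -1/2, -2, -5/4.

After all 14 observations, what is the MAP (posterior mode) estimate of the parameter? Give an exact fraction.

obs 1: x=-3/2 → posterior Inverse-Gamma(23/6, 45/8)
obs 2: x=-1 → posterior Inverse-Gamma(13/3, 81/8)
obs 3: x=2 → posterior Inverse-Gamma(29/6, 225/8)
obs 4: x=7 → posterior Inverse-Gamma(16/3, 709/8)
obs 5: x=1/2 → posterior Inverse-Gamma(35/6, 395/4)
obs 6: x=-8 → posterior Inverse-Gamma(19/3, 427/4)
obs 7: x=7/2 → posterior Inverse-Gamma(41/6, 1079/8)
obs 8: x=3/2 → posterior Inverse-Gamma(22/3, 150)
obs 9: x=-3/2 → posterior Inverse-Gamma(47/6, 1225/8)
obs 10: x=-3 → posterior Inverse-Gamma(25/3, 1229/8)
obs 11: x=5/4 → posterior Inverse-Gamma(53/6, 5357/32)
obs 12: x=-1/2 → posterior Inverse-Gamma(28/3, 5553/32)
obs 13: x=-2 → posterior Inverse-Gamma(59/6, 5617/32)
obs 14: x=-5/4 → posterior Inverse-Gamma(31/3, 2869/16)

8607/544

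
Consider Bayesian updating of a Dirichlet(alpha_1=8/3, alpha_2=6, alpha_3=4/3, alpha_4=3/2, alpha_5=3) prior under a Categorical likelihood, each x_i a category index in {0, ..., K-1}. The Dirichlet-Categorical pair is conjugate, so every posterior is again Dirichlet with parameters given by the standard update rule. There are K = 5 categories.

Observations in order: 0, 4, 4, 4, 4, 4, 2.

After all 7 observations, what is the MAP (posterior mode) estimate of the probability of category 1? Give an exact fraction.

10/33

obs 1: x=0 → posterior Dirichlet(11/3, 6, 4/3, 3/2, 3)
obs 2: x=4 → posterior Dirichlet(11/3, 6, 4/3, 3/2, 4)
obs 3: x=4 → posterior Dirichlet(11/3, 6, 4/3, 3/2, 5)
obs 4: x=4 → posterior Dirichlet(11/3, 6, 4/3, 3/2, 6)
obs 5: x=4 → posterior Dirichlet(11/3, 6, 4/3, 3/2, 7)
obs 6: x=4 → posterior Dirichlet(11/3, 6, 4/3, 3/2, 8)
obs 7: x=2 → posterior Dirichlet(11/3, 6, 7/3, 3/2, 8)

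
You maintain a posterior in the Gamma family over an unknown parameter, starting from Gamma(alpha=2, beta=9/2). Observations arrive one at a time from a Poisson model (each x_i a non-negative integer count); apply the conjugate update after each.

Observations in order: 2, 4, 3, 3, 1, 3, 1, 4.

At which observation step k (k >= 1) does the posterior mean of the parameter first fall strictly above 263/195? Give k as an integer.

k = 3

obs 1: x=2 → posterior Gamma(4, 11/2)
obs 2: x=4 → posterior Gamma(8, 13/2)
obs 3: x=3 → posterior Gamma(11, 15/2)
obs 4: x=3 → posterior Gamma(14, 17/2)
obs 5: x=1 → posterior Gamma(15, 19/2)
obs 6: x=3 → posterior Gamma(18, 21/2)
obs 7: x=1 → posterior Gamma(19, 23/2)
obs 8: x=4 → posterior Gamma(23, 25/2)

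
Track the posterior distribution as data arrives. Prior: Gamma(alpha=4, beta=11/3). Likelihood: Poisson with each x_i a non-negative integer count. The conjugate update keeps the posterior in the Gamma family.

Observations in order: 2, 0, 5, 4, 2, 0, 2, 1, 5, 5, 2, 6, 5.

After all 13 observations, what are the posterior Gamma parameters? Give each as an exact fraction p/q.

alpha=43, beta=50/3

obs 1: x=2 → posterior Gamma(6, 14/3)
obs 2: x=0 → posterior Gamma(6, 17/3)
obs 3: x=5 → posterior Gamma(11, 20/3)
obs 4: x=4 → posterior Gamma(15, 23/3)
obs 5: x=2 → posterior Gamma(17, 26/3)
obs 6: x=0 → posterior Gamma(17, 29/3)
obs 7: x=2 → posterior Gamma(19, 32/3)
obs 8: x=1 → posterior Gamma(20, 35/3)
obs 9: x=5 → posterior Gamma(25, 38/3)
obs 10: x=5 → posterior Gamma(30, 41/3)
obs 11: x=2 → posterior Gamma(32, 44/3)
obs 12: x=6 → posterior Gamma(38, 47/3)
obs 13: x=5 → posterior Gamma(43, 50/3)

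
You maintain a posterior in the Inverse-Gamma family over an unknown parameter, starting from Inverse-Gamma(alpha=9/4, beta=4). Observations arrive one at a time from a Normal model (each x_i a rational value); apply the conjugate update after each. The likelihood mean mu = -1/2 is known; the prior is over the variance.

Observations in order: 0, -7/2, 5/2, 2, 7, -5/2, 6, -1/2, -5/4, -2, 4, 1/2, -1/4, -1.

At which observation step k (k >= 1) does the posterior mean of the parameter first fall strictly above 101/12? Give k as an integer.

k = 5

obs 1: x=0 → posterior Inverse-Gamma(11/4, 33/8)
obs 2: x=-7/2 → posterior Inverse-Gamma(13/4, 69/8)
obs 3: x=5/2 → posterior Inverse-Gamma(15/4, 105/8)
obs 4: x=2 → posterior Inverse-Gamma(17/4, 65/4)
obs 5: x=7 → posterior Inverse-Gamma(19/4, 355/8)
obs 6: x=-5/2 → posterior Inverse-Gamma(21/4, 371/8)
obs 7: x=6 → posterior Inverse-Gamma(23/4, 135/2)
obs 8: x=-1/2 → posterior Inverse-Gamma(25/4, 135/2)
obs 9: x=-5/4 → posterior Inverse-Gamma(27/4, 2169/32)
obs 10: x=-2 → posterior Inverse-Gamma(29/4, 2205/32)
obs 11: x=4 → posterior Inverse-Gamma(31/4, 2529/32)
obs 12: x=1/2 → posterior Inverse-Gamma(33/4, 2545/32)
obs 13: x=-1/4 → posterior Inverse-Gamma(35/4, 1273/16)
obs 14: x=-1 → posterior Inverse-Gamma(37/4, 1275/16)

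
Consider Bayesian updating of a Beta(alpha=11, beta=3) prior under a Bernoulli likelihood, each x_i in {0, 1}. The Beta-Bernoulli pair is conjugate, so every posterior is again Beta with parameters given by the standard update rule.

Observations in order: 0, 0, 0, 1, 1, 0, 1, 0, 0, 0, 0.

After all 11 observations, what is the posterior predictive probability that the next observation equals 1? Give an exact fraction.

obs 1: x=0 → posterior Beta(11, 4)
obs 2: x=0 → posterior Beta(11, 5)
obs 3: x=0 → posterior Beta(11, 6)
obs 4: x=1 → posterior Beta(12, 6)
obs 5: x=1 → posterior Beta(13, 6)
obs 6: x=0 → posterior Beta(13, 7)
obs 7: x=1 → posterior Beta(14, 7)
obs 8: x=0 → posterior Beta(14, 8)
obs 9: x=0 → posterior Beta(14, 9)
obs 10: x=0 → posterior Beta(14, 10)
obs 11: x=0 → posterior Beta(14, 11)

14/25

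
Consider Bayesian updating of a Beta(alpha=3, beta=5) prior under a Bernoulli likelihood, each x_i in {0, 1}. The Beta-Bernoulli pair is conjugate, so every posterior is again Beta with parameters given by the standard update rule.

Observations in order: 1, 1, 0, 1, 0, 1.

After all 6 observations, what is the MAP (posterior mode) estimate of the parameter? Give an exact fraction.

1/2

obs 1: x=1 → posterior Beta(4, 5)
obs 2: x=1 → posterior Beta(5, 5)
obs 3: x=0 → posterior Beta(5, 6)
obs 4: x=1 → posterior Beta(6, 6)
obs 5: x=0 → posterior Beta(6, 7)
obs 6: x=1 → posterior Beta(7, 7)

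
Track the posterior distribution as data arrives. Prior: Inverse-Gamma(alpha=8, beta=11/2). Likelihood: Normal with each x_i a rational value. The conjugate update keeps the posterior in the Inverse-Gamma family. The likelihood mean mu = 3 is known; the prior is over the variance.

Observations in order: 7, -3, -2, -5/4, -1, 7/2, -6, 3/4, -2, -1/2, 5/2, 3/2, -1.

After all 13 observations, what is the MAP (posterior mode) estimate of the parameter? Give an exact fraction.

2113/248

obs 1: x=7 → posterior Inverse-Gamma(17/2, 27/2)
obs 2: x=-3 → posterior Inverse-Gamma(9, 63/2)
obs 3: x=-2 → posterior Inverse-Gamma(19/2, 44)
obs 4: x=-5/4 → posterior Inverse-Gamma(10, 1697/32)
obs 5: x=-1 → posterior Inverse-Gamma(21/2, 1953/32)
obs 6: x=7/2 → posterior Inverse-Gamma(11, 1957/32)
obs 7: x=-6 → posterior Inverse-Gamma(23/2, 3253/32)
obs 8: x=3/4 → posterior Inverse-Gamma(12, 1667/16)
obs 9: x=-2 → posterior Inverse-Gamma(25/2, 1867/16)
obs 10: x=-1/2 → posterior Inverse-Gamma(13, 1965/16)
obs 11: x=5/2 → posterior Inverse-Gamma(27/2, 1967/16)
obs 12: x=3/2 → posterior Inverse-Gamma(14, 1985/16)
obs 13: x=-1 → posterior Inverse-Gamma(29/2, 2113/16)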